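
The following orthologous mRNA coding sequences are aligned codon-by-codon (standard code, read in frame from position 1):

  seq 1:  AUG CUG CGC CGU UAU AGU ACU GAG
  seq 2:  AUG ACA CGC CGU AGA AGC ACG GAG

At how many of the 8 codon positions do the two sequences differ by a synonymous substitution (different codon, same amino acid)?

Codon 1: AUG Met / AUG Met — identical.
Codon 2: CUG Leu / ACA Thr — nonsynonymous.
Codon 3: CGC Arg / CGC Arg — identical.
Codon 4: CGU Arg / CGU Arg — identical.
Codon 5: UAU Tyr / AGA Arg — nonsynonymous.
Codon 6: AGU Ser / AGC Ser — synonymous.
Codon 7: ACU Thr / ACG Thr — synonymous.
Codon 8: GAG Glu / GAG Glu — identical.
Synonymous differences: 2.

2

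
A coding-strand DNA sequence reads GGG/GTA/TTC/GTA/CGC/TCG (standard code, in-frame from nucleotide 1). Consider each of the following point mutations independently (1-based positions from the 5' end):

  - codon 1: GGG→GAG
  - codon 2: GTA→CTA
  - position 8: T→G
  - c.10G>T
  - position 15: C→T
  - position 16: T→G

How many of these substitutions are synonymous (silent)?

1

Codon 1: GGG (Gly) → GAG (Glu) — missense.
Codon 2: GTA (Val) → CTA (Leu) — missense.
Codon 3: TTC (Phe) → TGC (Cys) — missense.
Codon 4: GTA (Val) → TTA (Leu) — missense.
Codon 5: CGC (Arg) → CGT (Arg) — synonymous.
Codon 6: TCG (Ser) → GCG (Ala) — missense.
Synonymous: 1 of 6.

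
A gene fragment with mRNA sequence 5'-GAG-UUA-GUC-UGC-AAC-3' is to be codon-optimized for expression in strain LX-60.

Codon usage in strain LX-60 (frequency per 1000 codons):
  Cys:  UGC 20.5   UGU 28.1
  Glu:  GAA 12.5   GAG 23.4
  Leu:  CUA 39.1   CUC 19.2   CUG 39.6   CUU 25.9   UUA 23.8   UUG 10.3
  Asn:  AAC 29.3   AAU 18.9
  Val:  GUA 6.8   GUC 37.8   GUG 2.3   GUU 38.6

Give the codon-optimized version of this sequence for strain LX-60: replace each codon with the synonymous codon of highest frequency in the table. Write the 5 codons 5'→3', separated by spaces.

Codon 1 (Glu): best is GAG at 23.4.
Codon 2 (Leu): best is CUG at 39.6.
Codon 3 (Val): best is GUU at 38.6.
Codon 4 (Cys): best is UGU at 28.1.
Codon 5 (Asn): best is AAC at 29.3.

GAG CUG GUU UGU AAC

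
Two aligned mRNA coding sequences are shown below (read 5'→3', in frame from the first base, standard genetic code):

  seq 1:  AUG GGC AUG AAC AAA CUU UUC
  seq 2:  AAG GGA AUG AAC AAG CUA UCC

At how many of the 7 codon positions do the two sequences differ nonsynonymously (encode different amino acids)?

2

Codon 1: AUG Met / AAG Lys — nonsynonymous.
Codon 2: GGC Gly / GGA Gly — synonymous.
Codon 3: AUG Met / AUG Met — identical.
Codon 4: AAC Asn / AAC Asn — identical.
Codon 5: AAA Lys / AAG Lys — synonymous.
Codon 6: CUU Leu / CUA Leu — synonymous.
Codon 7: UUC Phe / UCC Ser — nonsynonymous.
Nonsynonymous differences: 2.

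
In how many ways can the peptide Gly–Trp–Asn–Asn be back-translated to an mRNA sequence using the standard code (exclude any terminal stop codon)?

Gly: 4 codons.
Trp: 1 codon.
Asn: 2 codons.
Asn: 2 codons.
4 × 1 × 2 × 2 = 16.

16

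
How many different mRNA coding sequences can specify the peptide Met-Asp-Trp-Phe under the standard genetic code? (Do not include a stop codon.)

4

Met: 1 codon.
Asp: 2 codons.
Trp: 1 codon.
Phe: 2 codons.
1 × 2 × 1 × 2 = 4.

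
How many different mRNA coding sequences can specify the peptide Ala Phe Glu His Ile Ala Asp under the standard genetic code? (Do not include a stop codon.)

768

Ala: 4 codons.
Phe: 2 codons.
Glu: 2 codons.
His: 2 codons.
Ile: 3 codons.
Ala: 4 codons.
Asp: 2 codons.
4 × 2 × 2 × 2 × 3 × 4 × 2 = 768.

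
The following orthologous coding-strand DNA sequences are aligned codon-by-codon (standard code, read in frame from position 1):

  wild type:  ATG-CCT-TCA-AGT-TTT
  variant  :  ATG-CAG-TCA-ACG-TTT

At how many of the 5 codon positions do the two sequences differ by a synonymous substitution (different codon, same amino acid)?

Codon 1: ATG Met / ATG Met — identical.
Codon 2: CCT Pro / CAG Gln — nonsynonymous.
Codon 3: TCA Ser / TCA Ser — identical.
Codon 4: AGT Ser / ACG Thr — nonsynonymous.
Codon 5: TTT Phe / TTT Phe — identical.
Synonymous differences: 0.

0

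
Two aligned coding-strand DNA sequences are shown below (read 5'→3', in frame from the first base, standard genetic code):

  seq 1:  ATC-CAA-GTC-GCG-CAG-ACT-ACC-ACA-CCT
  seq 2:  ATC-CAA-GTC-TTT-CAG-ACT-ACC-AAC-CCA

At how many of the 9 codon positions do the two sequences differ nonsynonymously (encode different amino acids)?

2

Codon 1: ATC Ile / ATC Ile — identical.
Codon 2: CAA Gln / CAA Gln — identical.
Codon 3: GTC Val / GTC Val — identical.
Codon 4: GCG Ala / TTT Phe — nonsynonymous.
Codon 5: CAG Gln / CAG Gln — identical.
Codon 6: ACT Thr / ACT Thr — identical.
Codon 7: ACC Thr / ACC Thr — identical.
Codon 8: ACA Thr / AAC Asn — nonsynonymous.
Codon 9: CCT Pro / CCA Pro — synonymous.
Nonsynonymous differences: 2.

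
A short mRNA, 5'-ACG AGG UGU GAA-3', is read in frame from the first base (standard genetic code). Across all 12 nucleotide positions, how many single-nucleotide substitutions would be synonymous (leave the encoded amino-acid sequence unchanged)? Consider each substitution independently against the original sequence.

Codon 1 (ACG, Thr): 3 synonymous substitutions.
Codon 2 (AGG, Arg): 2 synonymous substitutions.
Codon 3 (UGU, Cys): 1 synonymous substitution.
Codon 4 (GAA, Glu): 1 synonymous substitution.
Total: 3 + 2 + 1 + 1 = 7.

7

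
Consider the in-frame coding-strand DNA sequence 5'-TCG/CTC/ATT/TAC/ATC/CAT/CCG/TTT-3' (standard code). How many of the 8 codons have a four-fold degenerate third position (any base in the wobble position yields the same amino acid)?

Codon 1 TCG (Ser): third position 4-fold.
Codon 2 CTC (Leu): third position 4-fold.
Codon 3 ATT (Ile): third position 3-fold.
Codon 4 TAC (Tyr): third position 2-fold.
Codon 5 ATC (Ile): third position 3-fold.
Codon 6 CAT (His): third position 2-fold.
Codon 7 CCG (Pro): third position 4-fold.
Codon 8 TTT (Phe): third position 2-fold.
Four-fold degenerate third positions: 3.

3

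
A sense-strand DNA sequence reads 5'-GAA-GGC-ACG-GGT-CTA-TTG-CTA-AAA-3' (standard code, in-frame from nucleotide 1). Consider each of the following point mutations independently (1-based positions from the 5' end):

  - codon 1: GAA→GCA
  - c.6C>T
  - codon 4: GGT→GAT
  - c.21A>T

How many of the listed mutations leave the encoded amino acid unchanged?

Codon 1: GAA (Glu) → GCA (Ala) — missense.
Codon 2: GGC (Gly) → GGT (Gly) — synonymous.
Codon 4: GGT (Gly) → GAT (Asp) — missense.
Codon 7: CTA (Leu) → CTT (Leu) — synonymous.
Synonymous: 2 of 4.

2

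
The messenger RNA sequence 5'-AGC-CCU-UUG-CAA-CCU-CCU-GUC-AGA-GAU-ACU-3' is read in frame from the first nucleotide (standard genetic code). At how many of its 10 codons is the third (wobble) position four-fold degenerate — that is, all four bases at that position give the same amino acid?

5

Codon 1 AGC (Ser): third position 2-fold.
Codon 2 CCU (Pro): third position 4-fold.
Codon 3 UUG (Leu): third position 2-fold.
Codon 4 CAA (Gln): third position 2-fold.
Codon 5 CCU (Pro): third position 4-fold.
Codon 6 CCU (Pro): third position 4-fold.
Codon 7 GUC (Val): third position 4-fold.
Codon 8 AGA (Arg): third position 2-fold.
Codon 9 GAU (Asp): third position 2-fold.
Codon 10 ACU (Thr): third position 4-fold.
Four-fold degenerate third positions: 5.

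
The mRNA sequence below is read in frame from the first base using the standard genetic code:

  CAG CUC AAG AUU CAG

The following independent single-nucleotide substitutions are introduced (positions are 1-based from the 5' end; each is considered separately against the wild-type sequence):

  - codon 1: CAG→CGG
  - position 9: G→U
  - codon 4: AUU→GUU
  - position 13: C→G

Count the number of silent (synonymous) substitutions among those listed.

Codon 1: CAG (Gln) → CGG (Arg) — missense.
Codon 3: AAG (Lys) → AAU (Asn) — missense.
Codon 4: AUU (Ile) → GUU (Val) — missense.
Codon 5: CAG (Gln) → GAG (Glu) — missense.
Synonymous: 0 of 4.

0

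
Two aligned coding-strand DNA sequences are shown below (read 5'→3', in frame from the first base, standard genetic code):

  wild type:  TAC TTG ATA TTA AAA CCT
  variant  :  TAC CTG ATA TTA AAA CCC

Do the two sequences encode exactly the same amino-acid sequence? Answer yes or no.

yes

Codon 1: TAC Tyr / TAC Tyr — identical.
Codon 2: TTG Leu / CTG Leu — synonymous.
Codon 3: ATA Ile / ATA Ile — identical.
Codon 4: TTA Leu / TTA Leu — identical.
Codon 5: AAA Lys / AAA Lys — identical.
Codon 6: CCT Pro / CCC Pro — synonymous.
Nonsynonymous differences: 0 → same protein.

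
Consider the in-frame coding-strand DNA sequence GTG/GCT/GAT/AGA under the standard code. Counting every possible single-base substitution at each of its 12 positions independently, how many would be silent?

9

Codon 1 (GTG, Val): 3 synonymous substitutions.
Codon 2 (GCT, Ala): 3 synonymous substitutions.
Codon 3 (GAT, Asp): 1 synonymous substitution.
Codon 4 (AGA, Arg): 2 synonymous substitutions.
Total: 3 + 3 + 1 + 2 = 9.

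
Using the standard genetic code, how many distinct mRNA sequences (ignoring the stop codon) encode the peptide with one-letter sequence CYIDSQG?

Cys: 2 codons.
Tyr: 2 codons.
Ile: 3 codons.
Asp: 2 codons.
Ser: 6 codons.
Gln: 2 codons.
Gly: 4 codons.
2 × 2 × 3 × 2 × 6 × 2 × 4 = 1152.

1152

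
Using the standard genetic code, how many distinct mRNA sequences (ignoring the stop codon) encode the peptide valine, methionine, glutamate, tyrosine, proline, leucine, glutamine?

Val: 4 codons.
Met: 1 codon.
Glu: 2 codons.
Tyr: 2 codons.
Pro: 4 codons.
Leu: 6 codons.
Gln: 2 codons.
4 × 1 × 2 × 2 × 4 × 6 × 2 = 768.

768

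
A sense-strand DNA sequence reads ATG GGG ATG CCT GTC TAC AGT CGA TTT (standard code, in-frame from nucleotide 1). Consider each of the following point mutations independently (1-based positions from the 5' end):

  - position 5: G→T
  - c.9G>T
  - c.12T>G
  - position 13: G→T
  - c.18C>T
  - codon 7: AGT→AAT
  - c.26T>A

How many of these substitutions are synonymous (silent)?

Codon 2: GGG (Gly) → GTG (Val) — missense.
Codon 3: ATG (Met) → ATT (Ile) — missense.
Codon 4: CCT (Pro) → CCG (Pro) — synonymous.
Codon 5: GTC (Val) → TTC (Phe) — missense.
Codon 6: TAC (Tyr) → TAT (Tyr) — synonymous.
Codon 7: AGT (Ser) → AAT (Asn) — missense.
Codon 9: TTT (Phe) → TAT (Tyr) — missense.
Synonymous: 2 of 7.

2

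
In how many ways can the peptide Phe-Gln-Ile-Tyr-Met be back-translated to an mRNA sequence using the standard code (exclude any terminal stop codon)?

24

Phe: 2 codons.
Gln: 2 codons.
Ile: 3 codons.
Tyr: 2 codons.
Met: 1 codon.
2 × 2 × 3 × 2 × 1 = 24.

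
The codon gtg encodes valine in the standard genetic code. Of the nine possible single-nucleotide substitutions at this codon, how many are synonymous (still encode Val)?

3

Position 1: none → 0 synonymous.
Position 2: none → 0 synonymous.
Position 3: GTT, GTC, GTA → 3 synonymous.
Total: 0 + 0 + 3 = 3.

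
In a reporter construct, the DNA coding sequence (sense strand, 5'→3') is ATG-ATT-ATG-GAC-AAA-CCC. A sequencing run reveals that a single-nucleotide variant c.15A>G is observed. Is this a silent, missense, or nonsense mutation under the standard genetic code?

silent

Position 15 falls in codon 5: AAA → Lys.
After the substitution the codon is AAG → Lys.
Both encode Lys, so the change is synonymous.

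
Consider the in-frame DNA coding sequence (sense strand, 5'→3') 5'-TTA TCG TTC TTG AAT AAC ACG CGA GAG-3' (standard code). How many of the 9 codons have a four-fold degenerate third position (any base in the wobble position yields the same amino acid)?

3

Codon 1 TTA (Leu): third position 2-fold.
Codon 2 TCG (Ser): third position 4-fold.
Codon 3 TTC (Phe): third position 2-fold.
Codon 4 TTG (Leu): third position 2-fold.
Codon 5 AAT (Asn): third position 2-fold.
Codon 6 AAC (Asn): third position 2-fold.
Codon 7 ACG (Thr): third position 4-fold.
Codon 8 CGA (Arg): third position 4-fold.
Codon 9 GAG (Glu): third position 2-fold.
Four-fold degenerate third positions: 3.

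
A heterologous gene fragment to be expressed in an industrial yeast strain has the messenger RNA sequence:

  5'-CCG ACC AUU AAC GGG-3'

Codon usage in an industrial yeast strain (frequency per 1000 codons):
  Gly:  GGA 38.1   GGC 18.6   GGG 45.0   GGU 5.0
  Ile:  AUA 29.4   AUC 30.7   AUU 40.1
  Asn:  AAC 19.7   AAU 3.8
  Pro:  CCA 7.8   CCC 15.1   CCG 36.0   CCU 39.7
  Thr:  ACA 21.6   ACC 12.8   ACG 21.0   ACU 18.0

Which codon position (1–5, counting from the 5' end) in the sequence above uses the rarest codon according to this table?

Codon 1 CCG (Pro): 36.0 per 1000.
Codon 2 ACC (Thr): 12.8 per 1000.
Codon 3 AUU (Ile): 40.1 per 1000.
Codon 4 AAC (Asn): 19.7 per 1000.
Codon 5 GGG (Gly): 45.0 per 1000.
Lowest frequency is 12.8 at codon 2.

2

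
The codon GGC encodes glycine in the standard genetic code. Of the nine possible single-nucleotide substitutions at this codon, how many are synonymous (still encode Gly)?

3

Position 1: none → 0 synonymous.
Position 2: none → 0 synonymous.
Position 3: GGU, GGA, GGG → 3 synonymous.
Total: 0 + 0 + 3 = 3.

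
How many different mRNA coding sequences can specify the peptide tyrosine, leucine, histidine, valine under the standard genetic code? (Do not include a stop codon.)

Tyr: 2 codons.
Leu: 6 codons.
His: 2 codons.
Val: 4 codons.
2 × 6 × 2 × 4 = 96.

96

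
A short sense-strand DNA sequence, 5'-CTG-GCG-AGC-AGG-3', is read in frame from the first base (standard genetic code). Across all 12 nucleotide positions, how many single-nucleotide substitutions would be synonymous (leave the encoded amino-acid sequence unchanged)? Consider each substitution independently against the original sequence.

10

Codon 1 (CTG, Leu): 4 synonymous substitutions.
Codon 2 (GCG, Ala): 3 synonymous substitutions.
Codon 3 (AGC, Ser): 1 synonymous substitution.
Codon 4 (AGG, Arg): 2 synonymous substitutions.
Total: 4 + 3 + 1 + 2 = 10.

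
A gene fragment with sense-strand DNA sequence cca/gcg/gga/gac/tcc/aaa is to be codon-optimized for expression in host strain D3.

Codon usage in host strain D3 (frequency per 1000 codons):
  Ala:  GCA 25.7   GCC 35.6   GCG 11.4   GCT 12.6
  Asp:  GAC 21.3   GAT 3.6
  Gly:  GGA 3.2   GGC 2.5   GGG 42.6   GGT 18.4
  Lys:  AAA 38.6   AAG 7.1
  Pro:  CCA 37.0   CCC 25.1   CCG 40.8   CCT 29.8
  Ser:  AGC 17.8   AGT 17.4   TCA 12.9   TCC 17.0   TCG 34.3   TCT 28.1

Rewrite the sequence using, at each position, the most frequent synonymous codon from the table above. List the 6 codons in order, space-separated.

CCG GCC GGG GAC TCG AAA

Codon 1 (Pro): best is CCG at 40.8.
Codon 2 (Ala): best is GCC at 35.6.
Codon 3 (Gly): best is GGG at 42.6.
Codon 4 (Asp): best is GAC at 21.3.
Codon 5 (Ser): best is TCG at 34.3.
Codon 6 (Lys): best is AAA at 38.6.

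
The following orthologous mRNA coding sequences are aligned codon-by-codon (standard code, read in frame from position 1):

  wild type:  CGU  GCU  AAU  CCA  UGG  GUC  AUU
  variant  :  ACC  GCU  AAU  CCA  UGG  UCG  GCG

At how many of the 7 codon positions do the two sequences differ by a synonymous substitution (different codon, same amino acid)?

Codon 1: CGU Arg / ACC Thr — nonsynonymous.
Codon 2: GCU Ala / GCU Ala — identical.
Codon 3: AAU Asn / AAU Asn — identical.
Codon 4: CCA Pro / CCA Pro — identical.
Codon 5: UGG Trp / UGG Trp — identical.
Codon 6: GUC Val / UCG Ser — nonsynonymous.
Codon 7: AUU Ile / GCG Ala — nonsynonymous.
Synonymous differences: 0.

0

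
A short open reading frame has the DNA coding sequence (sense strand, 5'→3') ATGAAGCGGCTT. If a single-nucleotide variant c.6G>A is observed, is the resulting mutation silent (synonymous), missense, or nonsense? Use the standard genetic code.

silent

Position 6 falls in codon 2: AAG → Lys.
After the substitution the codon is AAA → Lys.
Both encode Lys, so the change is synonymous.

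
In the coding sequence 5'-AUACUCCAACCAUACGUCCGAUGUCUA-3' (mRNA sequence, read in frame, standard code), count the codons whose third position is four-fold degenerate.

Codon 1 AUA (Ile): third position 3-fold.
Codon 2 CUC (Leu): third position 4-fold.
Codon 3 CAA (Gln): third position 2-fold.
Codon 4 CCA (Pro): third position 4-fold.
Codon 5 UAC (Tyr): third position 2-fold.
Codon 6 GUC (Val): third position 4-fold.
Codon 7 CGA (Arg): third position 4-fold.
Codon 8 UGU (Cys): third position 2-fold.
Codon 9 CUA (Leu): third position 4-fold.
Four-fold degenerate third positions: 5.

5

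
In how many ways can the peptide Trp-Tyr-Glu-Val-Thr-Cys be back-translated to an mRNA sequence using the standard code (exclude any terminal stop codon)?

128

Trp: 1 codon.
Tyr: 2 codons.
Glu: 2 codons.
Val: 4 codons.
Thr: 4 codons.
Cys: 2 codons.
1 × 2 × 2 × 4 × 4 × 2 = 128.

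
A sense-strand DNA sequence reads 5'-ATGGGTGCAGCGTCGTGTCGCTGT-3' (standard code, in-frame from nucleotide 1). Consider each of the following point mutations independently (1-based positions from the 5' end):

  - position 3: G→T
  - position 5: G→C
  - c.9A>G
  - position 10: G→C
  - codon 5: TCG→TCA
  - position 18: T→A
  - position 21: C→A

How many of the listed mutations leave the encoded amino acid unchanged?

Codon 1: ATG (Met) → ATT (Ile) — missense.
Codon 2: GGT (Gly) → GCT (Ala) — missense.
Codon 3: GCA (Ala) → GCG (Ala) — synonymous.
Codon 4: GCG (Ala) → CCG (Pro) — missense.
Codon 5: TCG (Ser) → TCA (Ser) — synonymous.
Codon 6: TGT (Cys) → TGA (Stop) — nonsense.
Codon 7: CGC (Arg) → CGA (Arg) — synonymous.
Synonymous: 3 of 7.

3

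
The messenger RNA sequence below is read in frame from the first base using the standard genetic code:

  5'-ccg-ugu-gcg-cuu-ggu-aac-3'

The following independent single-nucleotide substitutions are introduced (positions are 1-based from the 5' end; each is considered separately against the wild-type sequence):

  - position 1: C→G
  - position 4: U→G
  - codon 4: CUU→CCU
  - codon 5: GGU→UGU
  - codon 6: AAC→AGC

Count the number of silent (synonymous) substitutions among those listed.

Codon 1: CCG (Pro) → GCG (Ala) — missense.
Codon 2: UGU (Cys) → GGU (Gly) — missense.
Codon 4: CUU (Leu) → CCU (Pro) — missense.
Codon 5: GGU (Gly) → UGU (Cys) — missense.
Codon 6: AAC (Asn) → AGC (Ser) — missense.
Synonymous: 0 of 5.

0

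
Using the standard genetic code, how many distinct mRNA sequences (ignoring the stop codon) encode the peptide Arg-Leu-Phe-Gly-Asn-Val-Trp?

2304

Arg: 6 codons.
Leu: 6 codons.
Phe: 2 codons.
Gly: 4 codons.
Asn: 2 codons.
Val: 4 codons.
Trp: 1 codon.
6 × 6 × 2 × 4 × 2 × 4 × 1 = 2304.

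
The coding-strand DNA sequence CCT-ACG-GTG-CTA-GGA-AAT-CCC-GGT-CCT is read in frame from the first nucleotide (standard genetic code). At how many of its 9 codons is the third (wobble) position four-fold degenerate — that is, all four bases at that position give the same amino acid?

Codon 1 CCT (Pro): third position 4-fold.
Codon 2 ACG (Thr): third position 4-fold.
Codon 3 GTG (Val): third position 4-fold.
Codon 4 CTA (Leu): third position 4-fold.
Codon 5 GGA (Gly): third position 4-fold.
Codon 6 AAT (Asn): third position 2-fold.
Codon 7 CCC (Pro): third position 4-fold.
Codon 8 GGT (Gly): third position 4-fold.
Codon 9 CCT (Pro): third position 4-fold.
Four-fold degenerate third positions: 8.

8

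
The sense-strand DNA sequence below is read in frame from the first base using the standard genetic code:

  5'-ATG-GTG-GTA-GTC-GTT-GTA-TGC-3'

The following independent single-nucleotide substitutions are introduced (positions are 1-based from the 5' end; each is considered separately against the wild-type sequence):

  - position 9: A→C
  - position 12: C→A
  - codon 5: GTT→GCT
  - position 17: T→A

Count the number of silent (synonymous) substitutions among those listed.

Codon 3: GTA (Val) → GTC (Val) — synonymous.
Codon 4: GTC (Val) → GTA (Val) — synonymous.
Codon 5: GTT (Val) → GCT (Ala) — missense.
Codon 6: GTA (Val) → GAA (Glu) — missense.
Synonymous: 2 of 4.

2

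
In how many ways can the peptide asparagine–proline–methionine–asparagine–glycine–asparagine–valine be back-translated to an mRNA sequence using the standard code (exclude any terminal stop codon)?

Asn: 2 codons.
Pro: 4 codons.
Met: 1 codon.
Asn: 2 codons.
Gly: 4 codons.
Asn: 2 codons.
Val: 4 codons.
2 × 4 × 1 × 2 × 4 × 2 × 4 = 512.

512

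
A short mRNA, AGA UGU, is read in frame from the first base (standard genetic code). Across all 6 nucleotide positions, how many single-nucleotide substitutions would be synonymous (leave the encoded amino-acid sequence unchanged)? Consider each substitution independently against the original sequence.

Codon 1 (AGA, Arg): 2 synonymous substitutions.
Codon 2 (UGU, Cys): 1 synonymous substitution.
Total: 2 + 1 = 3.

3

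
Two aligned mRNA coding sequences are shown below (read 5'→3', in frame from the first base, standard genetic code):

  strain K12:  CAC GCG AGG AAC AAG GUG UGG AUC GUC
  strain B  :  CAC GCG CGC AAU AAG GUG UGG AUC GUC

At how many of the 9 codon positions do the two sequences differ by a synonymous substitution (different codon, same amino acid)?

Codon 1: CAC His / CAC His — identical.
Codon 2: GCG Ala / GCG Ala — identical.
Codon 3: AGG Arg / CGC Arg — synonymous.
Codon 4: AAC Asn / AAU Asn — synonymous.
Codon 5: AAG Lys / AAG Lys — identical.
Codon 6: GUG Val / GUG Val — identical.
Codon 7: UGG Trp / UGG Trp — identical.
Codon 8: AUC Ile / AUC Ile — identical.
Codon 9: GUC Val / GUC Val — identical.
Synonymous differences: 2.

2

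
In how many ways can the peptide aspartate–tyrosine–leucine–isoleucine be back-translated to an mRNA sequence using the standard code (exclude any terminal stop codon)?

Asp: 2 codons.
Tyr: 2 codons.
Leu: 6 codons.
Ile: 3 codons.
2 × 2 × 6 × 3 = 72.

72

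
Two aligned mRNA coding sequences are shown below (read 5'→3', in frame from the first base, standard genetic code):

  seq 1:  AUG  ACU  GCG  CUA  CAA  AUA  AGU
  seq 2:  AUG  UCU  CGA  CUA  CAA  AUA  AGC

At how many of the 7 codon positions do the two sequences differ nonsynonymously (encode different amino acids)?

2

Codon 1: AUG Met / AUG Met — identical.
Codon 2: ACU Thr / UCU Ser — nonsynonymous.
Codon 3: GCG Ala / CGA Arg — nonsynonymous.
Codon 4: CUA Leu / CUA Leu — identical.
Codon 5: CAA Gln / CAA Gln — identical.
Codon 6: AUA Ile / AUA Ile — identical.
Codon 7: AGU Ser / AGC Ser — synonymous.
Nonsynonymous differences: 2.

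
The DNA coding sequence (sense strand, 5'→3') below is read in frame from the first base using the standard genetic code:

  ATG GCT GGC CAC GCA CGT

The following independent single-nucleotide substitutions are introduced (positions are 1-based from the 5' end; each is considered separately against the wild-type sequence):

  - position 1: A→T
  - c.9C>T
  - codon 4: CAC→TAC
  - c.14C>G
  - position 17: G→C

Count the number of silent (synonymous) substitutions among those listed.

Codon 1: ATG (Met) → TTG (Leu) — missense.
Codon 3: GGC (Gly) → GGT (Gly) — synonymous.
Codon 4: CAC (His) → TAC (Tyr) — missense.
Codon 5: GCA (Ala) → GGA (Gly) — missense.
Codon 6: CGT (Arg) → CCT (Pro) — missense.
Synonymous: 1 of 5.

1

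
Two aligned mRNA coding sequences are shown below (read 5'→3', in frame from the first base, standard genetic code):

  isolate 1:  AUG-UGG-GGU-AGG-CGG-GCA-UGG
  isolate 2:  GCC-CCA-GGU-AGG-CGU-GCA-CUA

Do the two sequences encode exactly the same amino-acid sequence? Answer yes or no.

no

Codon 1: AUG Met / GCC Ala — nonsynonymous.
Codon 2: UGG Trp / CCA Pro — nonsynonymous.
Codon 3: GGU Gly / GGU Gly — identical.
Codon 4: AGG Arg / AGG Arg — identical.
Codon 5: CGG Arg / CGU Arg — synonymous.
Codon 6: GCA Ala / GCA Ala — identical.
Codon 7: UGG Trp / CUA Leu — nonsynonymous.
Nonsynonymous differences: 3 → different protein.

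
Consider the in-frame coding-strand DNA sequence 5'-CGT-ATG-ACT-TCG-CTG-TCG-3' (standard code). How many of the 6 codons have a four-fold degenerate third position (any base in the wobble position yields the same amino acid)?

5

Codon 1 CGT (Arg): third position 4-fold.
Codon 2 ATG (Met): third position 1-fold.
Codon 3 ACT (Thr): third position 4-fold.
Codon 4 TCG (Ser): third position 4-fold.
Codon 5 CTG (Leu): third position 4-fold.
Codon 6 TCG (Ser): third position 4-fold.
Four-fold degenerate third positions: 5.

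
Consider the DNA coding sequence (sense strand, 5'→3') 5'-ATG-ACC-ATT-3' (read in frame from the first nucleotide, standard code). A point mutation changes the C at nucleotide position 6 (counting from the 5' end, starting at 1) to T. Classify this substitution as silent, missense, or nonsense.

Position 6 falls in codon 2: ACC → Thr.
After the substitution the codon is ACT → Thr.
Both encode Thr, so the change is synonymous.

silent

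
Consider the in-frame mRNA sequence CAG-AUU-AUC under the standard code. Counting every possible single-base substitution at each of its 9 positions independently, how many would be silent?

5

Codon 1 (CAG, Gln): 1 synonymous substitution.
Codon 2 (AUU, Ile): 2 synonymous substitutions.
Codon 3 (AUC, Ile): 2 synonymous substitutions.
Total: 1 + 2 + 2 = 5.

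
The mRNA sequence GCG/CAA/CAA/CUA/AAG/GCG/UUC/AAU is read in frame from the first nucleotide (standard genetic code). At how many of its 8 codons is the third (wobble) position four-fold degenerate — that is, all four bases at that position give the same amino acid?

Codon 1 GCG (Ala): third position 4-fold.
Codon 2 CAA (Gln): third position 2-fold.
Codon 3 CAA (Gln): third position 2-fold.
Codon 4 CUA (Leu): third position 4-fold.
Codon 5 AAG (Lys): third position 2-fold.
Codon 6 GCG (Ala): third position 4-fold.
Codon 7 UUC (Phe): third position 2-fold.
Codon 8 AAU (Asn): third position 2-fold.
Four-fold degenerate third positions: 3.

3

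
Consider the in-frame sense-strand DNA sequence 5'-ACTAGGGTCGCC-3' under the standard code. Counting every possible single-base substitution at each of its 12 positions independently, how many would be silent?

Codon 1 (ACT, Thr): 3 synonymous substitutions.
Codon 2 (AGG, Arg): 2 synonymous substitutions.
Codon 3 (GTC, Val): 3 synonymous substitutions.
Codon 4 (GCC, Ala): 3 synonymous substitutions.
Total: 3 + 2 + 3 + 3 = 11.

11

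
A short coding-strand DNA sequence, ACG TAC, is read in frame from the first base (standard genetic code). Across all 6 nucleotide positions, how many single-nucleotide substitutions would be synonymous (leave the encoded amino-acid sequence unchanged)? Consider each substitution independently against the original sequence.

4

Codon 1 (ACG, Thr): 3 synonymous substitutions.
Codon 2 (TAC, Tyr): 1 synonymous substitution.
Total: 3 + 1 = 4.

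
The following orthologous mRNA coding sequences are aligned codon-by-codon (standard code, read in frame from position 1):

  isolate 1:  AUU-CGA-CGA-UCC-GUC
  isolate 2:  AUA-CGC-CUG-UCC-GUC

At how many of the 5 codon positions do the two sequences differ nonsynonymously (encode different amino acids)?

Codon 1: AUU Ile / AUA Ile — synonymous.
Codon 2: CGA Arg / CGC Arg — synonymous.
Codon 3: CGA Arg / CUG Leu — nonsynonymous.
Codon 4: UCC Ser / UCC Ser — identical.
Codon 5: GUC Val / GUC Val — identical.
Nonsynonymous differences: 1.

1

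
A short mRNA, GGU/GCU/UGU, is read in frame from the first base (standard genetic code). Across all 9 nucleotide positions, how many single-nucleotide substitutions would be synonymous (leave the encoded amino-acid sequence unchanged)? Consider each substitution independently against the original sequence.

Codon 1 (GGU, Gly): 3 synonymous substitutions.
Codon 2 (GCU, Ala): 3 synonymous substitutions.
Codon 3 (UGU, Cys): 1 synonymous substitution.
Total: 3 + 3 + 1 = 7.

7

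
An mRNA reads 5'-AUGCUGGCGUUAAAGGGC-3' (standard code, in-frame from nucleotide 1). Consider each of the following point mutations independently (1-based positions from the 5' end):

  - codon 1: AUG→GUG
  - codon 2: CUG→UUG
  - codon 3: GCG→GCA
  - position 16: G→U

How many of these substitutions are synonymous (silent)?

2

Codon 1: AUG (Met) → GUG (Val) — missense.
Codon 2: CUG (Leu) → UUG (Leu) — synonymous.
Codon 3: GCG (Ala) → GCA (Ala) — synonymous.
Codon 6: GGC (Gly) → UGC (Cys) — missense.
Synonymous: 2 of 4.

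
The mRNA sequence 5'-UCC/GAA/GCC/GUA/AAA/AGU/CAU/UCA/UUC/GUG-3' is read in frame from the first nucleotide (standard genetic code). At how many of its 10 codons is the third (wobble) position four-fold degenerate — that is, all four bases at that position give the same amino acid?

Codon 1 UCC (Ser): third position 4-fold.
Codon 2 GAA (Glu): third position 2-fold.
Codon 3 GCC (Ala): third position 4-fold.
Codon 4 GUA (Val): third position 4-fold.
Codon 5 AAA (Lys): third position 2-fold.
Codon 6 AGU (Ser): third position 2-fold.
Codon 7 CAU (His): third position 2-fold.
Codon 8 UCA (Ser): third position 4-fold.
Codon 9 UUC (Phe): third position 2-fold.
Codon 10 GUG (Val): third position 4-fold.
Four-fold degenerate third positions: 5.

5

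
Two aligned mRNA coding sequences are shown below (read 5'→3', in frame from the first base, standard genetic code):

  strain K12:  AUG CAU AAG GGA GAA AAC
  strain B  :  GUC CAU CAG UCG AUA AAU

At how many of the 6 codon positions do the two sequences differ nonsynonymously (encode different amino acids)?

Codon 1: AUG Met / GUC Val — nonsynonymous.
Codon 2: CAU His / CAU His — identical.
Codon 3: AAG Lys / CAG Gln — nonsynonymous.
Codon 4: GGA Gly / UCG Ser — nonsynonymous.
Codon 5: GAA Glu / AUA Ile — nonsynonymous.
Codon 6: AAC Asn / AAU Asn — synonymous.
Nonsynonymous differences: 4.

4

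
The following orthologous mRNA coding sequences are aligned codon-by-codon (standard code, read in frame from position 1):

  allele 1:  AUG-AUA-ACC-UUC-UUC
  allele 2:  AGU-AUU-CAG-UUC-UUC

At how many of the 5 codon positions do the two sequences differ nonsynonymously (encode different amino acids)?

Codon 1: AUG Met / AGU Ser — nonsynonymous.
Codon 2: AUA Ile / AUU Ile — synonymous.
Codon 3: ACC Thr / CAG Gln — nonsynonymous.
Codon 4: UUC Phe / UUC Phe — identical.
Codon 5: UUC Phe / UUC Phe — identical.
Nonsynonymous differences: 2.

2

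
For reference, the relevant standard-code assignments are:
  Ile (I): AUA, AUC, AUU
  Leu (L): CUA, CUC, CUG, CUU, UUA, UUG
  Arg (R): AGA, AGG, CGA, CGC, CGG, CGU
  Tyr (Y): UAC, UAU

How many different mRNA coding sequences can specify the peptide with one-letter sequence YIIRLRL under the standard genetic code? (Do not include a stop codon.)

23328

Tyr: 2 codons.
Ile: 3 codons.
Ile: 3 codons.
Arg: 6 codons.
Leu: 6 codons.
Arg: 6 codons.
Leu: 6 codons.
2 × 3 × 3 × 6 × 6 × 6 × 6 = 23328.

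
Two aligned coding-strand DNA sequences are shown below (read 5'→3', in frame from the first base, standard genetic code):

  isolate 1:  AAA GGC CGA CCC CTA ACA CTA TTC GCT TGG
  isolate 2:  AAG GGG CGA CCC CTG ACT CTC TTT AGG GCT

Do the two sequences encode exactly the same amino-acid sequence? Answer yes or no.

no

Codon 1: AAA Lys / AAG Lys — synonymous.
Codon 2: GGC Gly / GGG Gly — synonymous.
Codon 3: CGA Arg / CGA Arg — identical.
Codon 4: CCC Pro / CCC Pro — identical.
Codon 5: CTA Leu / CTG Leu — synonymous.
Codon 6: ACA Thr / ACT Thr — synonymous.
Codon 7: CTA Leu / CTC Leu — synonymous.
Codon 8: TTC Phe / TTT Phe — synonymous.
Codon 9: GCT Ala / AGG Arg — nonsynonymous.
Codon 10: TGG Trp / GCT Ala — nonsynonymous.
Nonsynonymous differences: 2 → different protein.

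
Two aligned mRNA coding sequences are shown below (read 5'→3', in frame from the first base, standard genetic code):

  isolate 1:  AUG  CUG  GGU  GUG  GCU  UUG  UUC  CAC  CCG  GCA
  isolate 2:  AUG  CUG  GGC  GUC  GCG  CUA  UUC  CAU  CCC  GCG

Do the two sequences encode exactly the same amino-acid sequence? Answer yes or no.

yes

Codon 1: AUG Met / AUG Met — identical.
Codon 2: CUG Leu / CUG Leu — identical.
Codon 3: GGU Gly / GGC Gly — synonymous.
Codon 4: GUG Val / GUC Val — synonymous.
Codon 5: GCU Ala / GCG Ala — synonymous.
Codon 6: UUG Leu / CUA Leu — synonymous.
Codon 7: UUC Phe / UUC Phe — identical.
Codon 8: CAC His / CAU His — synonymous.
Codon 9: CCG Pro / CCC Pro — synonymous.
Codon 10: GCA Ala / GCG Ala — synonymous.
Nonsynonymous differences: 0 → same protein.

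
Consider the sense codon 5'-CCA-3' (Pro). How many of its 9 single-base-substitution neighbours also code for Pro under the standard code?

3

Position 1: none → 0 synonymous.
Position 2: none → 0 synonymous.
Position 3: CCU, CCC, CCG → 3 synonymous.
Total: 0 + 0 + 3 = 3.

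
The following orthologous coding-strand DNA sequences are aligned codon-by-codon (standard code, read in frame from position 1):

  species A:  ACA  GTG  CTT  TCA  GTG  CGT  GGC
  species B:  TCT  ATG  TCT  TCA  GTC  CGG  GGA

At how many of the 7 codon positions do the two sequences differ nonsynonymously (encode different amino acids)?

3

Codon 1: ACA Thr / TCT Ser — nonsynonymous.
Codon 2: GTG Val / ATG Met — nonsynonymous.
Codon 3: CTT Leu / TCT Ser — nonsynonymous.
Codon 4: TCA Ser / TCA Ser — identical.
Codon 5: GTG Val / GTC Val — synonymous.
Codon 6: CGT Arg / CGG Arg — synonymous.
Codon 7: GGC Gly / GGA Gly — synonymous.
Nonsynonymous differences: 3.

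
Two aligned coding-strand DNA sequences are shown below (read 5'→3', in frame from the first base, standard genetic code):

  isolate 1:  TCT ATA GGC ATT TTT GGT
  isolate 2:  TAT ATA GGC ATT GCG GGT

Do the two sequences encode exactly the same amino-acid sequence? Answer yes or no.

no

Codon 1: TCT Ser / TAT Tyr — nonsynonymous.
Codon 2: ATA Ile / ATA Ile — identical.
Codon 3: GGC Gly / GGC Gly — identical.
Codon 4: ATT Ile / ATT Ile — identical.
Codon 5: TTT Phe / GCG Ala — nonsynonymous.
Codon 6: GGT Gly / GGT Gly — identical.
Nonsynonymous differences: 2 → different protein.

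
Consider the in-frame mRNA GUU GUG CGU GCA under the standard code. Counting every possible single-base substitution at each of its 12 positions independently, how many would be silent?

12

Codon 1 (GUU, Val): 3 synonymous substitutions.
Codon 2 (GUG, Val): 3 synonymous substitutions.
Codon 3 (CGU, Arg): 3 synonymous substitutions.
Codon 4 (GCA, Ala): 3 synonymous substitutions.
Total: 3 + 3 + 3 + 3 = 12.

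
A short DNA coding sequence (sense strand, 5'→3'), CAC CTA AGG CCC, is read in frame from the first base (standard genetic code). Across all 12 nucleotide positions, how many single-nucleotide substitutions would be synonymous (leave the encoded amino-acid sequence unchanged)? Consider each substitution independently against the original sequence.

Codon 1 (CAC, His): 1 synonymous substitution.
Codon 2 (CTA, Leu): 4 synonymous substitutions.
Codon 3 (AGG, Arg): 2 synonymous substitutions.
Codon 4 (CCC, Pro): 3 synonymous substitutions.
Total: 1 + 4 + 2 + 3 = 10.

10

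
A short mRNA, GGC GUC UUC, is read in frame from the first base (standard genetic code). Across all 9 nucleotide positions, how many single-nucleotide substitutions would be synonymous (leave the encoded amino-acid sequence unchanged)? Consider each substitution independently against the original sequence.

Codon 1 (GGC, Gly): 3 synonymous substitutions.
Codon 2 (GUC, Val): 3 synonymous substitutions.
Codon 3 (UUC, Phe): 1 synonymous substitution.
Total: 3 + 3 + 1 = 7.

7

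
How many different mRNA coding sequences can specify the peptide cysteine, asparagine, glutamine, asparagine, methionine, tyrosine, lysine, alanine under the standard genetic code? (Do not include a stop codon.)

256

Cys: 2 codons.
Asn: 2 codons.
Gln: 2 codons.
Asn: 2 codons.
Met: 1 codon.
Tyr: 2 codons.
Lys: 2 codons.
Ala: 4 codons.
2 × 2 × 2 × 2 × 1 × 2 × 2 × 4 = 256.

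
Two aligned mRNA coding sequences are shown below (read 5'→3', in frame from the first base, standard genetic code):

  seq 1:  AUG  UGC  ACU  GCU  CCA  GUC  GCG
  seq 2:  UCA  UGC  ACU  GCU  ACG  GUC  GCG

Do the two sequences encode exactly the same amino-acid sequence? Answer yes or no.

no

Codon 1: AUG Met / UCA Ser — nonsynonymous.
Codon 2: UGC Cys / UGC Cys — identical.
Codon 3: ACU Thr / ACU Thr — identical.
Codon 4: GCU Ala / GCU Ala — identical.
Codon 5: CCA Pro / ACG Thr — nonsynonymous.
Codon 6: GUC Val / GUC Val — identical.
Codon 7: GCG Ala / GCG Ala — identical.
Nonsynonymous differences: 2 → different protein.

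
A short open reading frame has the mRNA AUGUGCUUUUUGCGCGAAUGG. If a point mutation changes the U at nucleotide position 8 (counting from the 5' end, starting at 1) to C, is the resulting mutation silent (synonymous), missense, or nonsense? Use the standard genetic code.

Position 8 falls in codon 3: UUU → Phe.
After the substitution the codon is UCU → Ser.
Phe ≠ Ser, so this is a missense mutation.

missense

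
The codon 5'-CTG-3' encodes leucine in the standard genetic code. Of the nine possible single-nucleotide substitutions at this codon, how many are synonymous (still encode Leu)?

4

Position 1: TTG → 1 synonymous.
Position 2: none → 0 synonymous.
Position 3: CTT, CTC, CTA → 3 synonymous.
Total: 1 + 0 + 3 = 4.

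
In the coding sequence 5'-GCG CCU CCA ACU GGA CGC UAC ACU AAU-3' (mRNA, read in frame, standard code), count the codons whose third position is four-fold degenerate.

7

Codon 1 GCG (Ala): third position 4-fold.
Codon 2 CCU (Pro): third position 4-fold.
Codon 3 CCA (Pro): third position 4-fold.
Codon 4 ACU (Thr): third position 4-fold.
Codon 5 GGA (Gly): third position 4-fold.
Codon 6 CGC (Arg): third position 4-fold.
Codon 7 UAC (Tyr): third position 2-fold.
Codon 8 ACU (Thr): third position 4-fold.
Codon 9 AAU (Asn): third position 2-fold.
Four-fold degenerate third positions: 7.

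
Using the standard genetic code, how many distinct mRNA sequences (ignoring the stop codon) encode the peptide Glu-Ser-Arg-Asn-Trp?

Glu: 2 codons.
Ser: 6 codons.
Arg: 6 codons.
Asn: 2 codons.
Trp: 1 codon.
2 × 6 × 6 × 2 × 1 = 144.

144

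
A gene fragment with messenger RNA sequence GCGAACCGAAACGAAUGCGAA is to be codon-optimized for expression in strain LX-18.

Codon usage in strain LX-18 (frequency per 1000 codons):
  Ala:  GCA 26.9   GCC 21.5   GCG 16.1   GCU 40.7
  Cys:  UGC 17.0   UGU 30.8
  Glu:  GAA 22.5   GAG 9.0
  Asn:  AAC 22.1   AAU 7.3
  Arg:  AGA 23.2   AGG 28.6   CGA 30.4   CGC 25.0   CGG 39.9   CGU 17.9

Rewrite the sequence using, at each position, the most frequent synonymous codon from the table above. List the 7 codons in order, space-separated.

Codon 1 (Ala): best is GCU at 40.7.
Codon 2 (Asn): best is AAC at 22.1.
Codon 3 (Arg): best is CGG at 39.9.
Codon 4 (Asn): best is AAC at 22.1.
Codon 5 (Glu): best is GAA at 22.5.
Codon 6 (Cys): best is UGU at 30.8.
Codon 7 (Glu): best is GAA at 22.5.

GCU AAC CGG AAC GAA UGU GAA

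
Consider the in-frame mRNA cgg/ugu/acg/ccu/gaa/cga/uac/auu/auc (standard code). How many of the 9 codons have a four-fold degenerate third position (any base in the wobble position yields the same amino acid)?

Codon 1 CGG (Arg): third position 4-fold.
Codon 2 UGU (Cys): third position 2-fold.
Codon 3 ACG (Thr): third position 4-fold.
Codon 4 CCU (Pro): third position 4-fold.
Codon 5 GAA (Glu): third position 2-fold.
Codon 6 CGA (Arg): third position 4-fold.
Codon 7 UAC (Tyr): third position 2-fold.
Codon 8 AUU (Ile): third position 3-fold.
Codon 9 AUC (Ile): third position 3-fold.
Four-fold degenerate third positions: 4.

4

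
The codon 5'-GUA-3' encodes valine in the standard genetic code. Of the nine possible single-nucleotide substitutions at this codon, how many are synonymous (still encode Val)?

Position 1: none → 0 synonymous.
Position 2: none → 0 synonymous.
Position 3: GUU, GUC, GUG → 3 synonymous.
Total: 0 + 0 + 3 = 3.

3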